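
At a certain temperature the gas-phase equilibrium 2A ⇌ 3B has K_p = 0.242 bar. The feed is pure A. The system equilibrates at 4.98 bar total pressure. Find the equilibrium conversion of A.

X = 0.214

Take 1 mol A as basis and let X be its fractional conversion, so ξ = 0.5X.
At extent ξ: n_A = 1 − X; n_B = 1.5X.
Summing: n_T = 1 + 0.5X.
y_i = n_i/n_T, p_i = y_i·P. K_p = p_B^3 / (p_A^2).
Setting this equal to 0.242 bar and taking the physical root (0 < X < 1) gives X = 0.214.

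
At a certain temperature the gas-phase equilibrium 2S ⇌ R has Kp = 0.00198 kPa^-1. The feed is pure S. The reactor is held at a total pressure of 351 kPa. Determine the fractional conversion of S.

Take 1 mol S as basis and let X be its fractional conversion, so ξ = 0.5X.
Species balance: n_S = 1 − X; n_R = 0.5X.
Summing: n_T = 1 − 0.5X.
With p_i = (n_i/n_T)P, Kp = p_R / (p_S^2).
Equating to 0.00198 kPa^-1 and solving on 0 < X < 1: X = 0.486.

X = 0.486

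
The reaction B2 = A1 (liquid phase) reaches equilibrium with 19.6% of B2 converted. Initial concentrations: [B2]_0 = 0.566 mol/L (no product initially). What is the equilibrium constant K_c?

Let X = conversion of B2.
Concentrations: [B2] = 0.566 − 0.566X; [A1] = 0.566X.
At X = 0.196: [B2] = 0.455, [A1] = 0.111.
K_c = [A1] / ([B2]) = 0.244.

K_c = 0.244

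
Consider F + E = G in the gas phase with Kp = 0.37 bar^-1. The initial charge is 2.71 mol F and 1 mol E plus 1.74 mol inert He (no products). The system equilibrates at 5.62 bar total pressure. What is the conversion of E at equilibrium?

X = 0.483

Take 1 mol E as basis and let X be its fractional conversion, so ξ = X.
Moles: n_F = 2.71 − X; n_E = 1 − X; n_G = X; n_I = 1.74 (inert).
Summing: n_T = 5.45 − X.
With p_i = (n_i/n_T)P, Kp = p_G / (p_F p_E).
Equating to 0.37 bar^-1 and solving on 0 < X < 1: X = 0.483.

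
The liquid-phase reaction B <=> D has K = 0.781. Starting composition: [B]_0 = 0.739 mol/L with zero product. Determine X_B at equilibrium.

Let X = conversion of B; extent ξ = 0.739·X mol/L.
Concentrations: [B] = 0.739 − 0.739X; [D] = 0.739X.
K = [D] / ([B]).
This equals 0.781 at X = 0.439 (the root in 0 < X < 1).

X = 0.439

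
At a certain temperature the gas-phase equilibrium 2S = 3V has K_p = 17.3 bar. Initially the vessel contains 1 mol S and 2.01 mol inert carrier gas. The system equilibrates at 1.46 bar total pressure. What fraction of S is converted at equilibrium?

X = 0.795

Basis: 1 mol S initially; let X = conversion of S. Extent ξ = 0.5X.
Mole table: n_S = 1 − X; n_V = 1.5X; n_I = 2.01 (inert).
Total moles n_T = 3.01 + 0.5X.
With p_i = (n_i/n_T)P, K_p = p_V^3 / (p_S^2).
Equating to 17.3 bar and solving on 0 < X < 1: X = 0.795.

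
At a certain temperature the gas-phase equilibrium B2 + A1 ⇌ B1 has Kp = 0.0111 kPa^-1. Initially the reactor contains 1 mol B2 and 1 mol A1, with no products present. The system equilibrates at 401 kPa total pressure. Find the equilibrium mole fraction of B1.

y_B1 = 0.400

Let X = conversion of B2 (basis 1 mol B2); extent of reaction ξ = X.
Mole table: n_B2 = 1 − X; n_A1 = 1 − X; n_B1 = X.
n_T = Σnᵢ = 2 − X.
With p_i = (n_i/n_T)P, Kp = p_B1 / (p_B2 p_A1).
Substituting and setting equal to 0.0111 kPa^-1 gives a polynomial in X; the root in (0,1) is X = 0.572.
Then n_B1 = 0.572, n_T = 1.43, so y_B1 = 0.400.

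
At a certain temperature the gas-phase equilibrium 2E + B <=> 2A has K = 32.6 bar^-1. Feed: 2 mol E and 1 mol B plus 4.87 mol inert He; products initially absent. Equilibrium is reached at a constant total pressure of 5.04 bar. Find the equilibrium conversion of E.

X = 0.718

Take 2 mol E as basis and let X be its fractional conversion, so ξ = X.
Species balance: n_E = 2 − 2X; n_B = 1 − X; n_A = 2X; n_I = 4.87 (inert).
Summing: n_T = 7.87 − X.
y_i = n_i/n_T, p_i = y_i·P. K = p_A^2 / (p_E^2 p_B).
Setting this equal to 32.6 bar^-1 and taking the physical root (0 < X < 1) gives X = 0.718.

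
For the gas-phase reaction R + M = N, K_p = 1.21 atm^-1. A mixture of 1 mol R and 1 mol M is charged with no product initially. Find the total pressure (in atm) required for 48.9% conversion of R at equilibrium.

Basis: 1 mol R initially; let X = conversion of R. Extent ξ = X.
Moles: n_R = 1 − X; n_M = 1 − X; n_N = X.
Total moles n_T = 2 − X.
K_p = p_N / (p_R p_M) with p_i = (n_i/n_T)·P.
At X = 0.489: the mole-fraction product g(X) = Π y_i^ν_i = 2.83. Since K_p = g(X)·P^{-1}, P = (g/K_p)^(1/1) = (2.83/1.21)^(1/1) = 2.34 atm.

P = 2.34 atm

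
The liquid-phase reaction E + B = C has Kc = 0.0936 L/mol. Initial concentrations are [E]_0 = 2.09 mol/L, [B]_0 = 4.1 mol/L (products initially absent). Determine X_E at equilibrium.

Let X = conversion of E; extent ξ = 2.09·X mol/L.
Concentrations: [E] = 2.09 − 2.09X; [B] = 4.1 − 2.09X; [C] = 2.09X.
Kc = [C] / ([E] [B]).
Equating to 0.0936 L/mol: the physical root is X = 0.251.

X = 0.251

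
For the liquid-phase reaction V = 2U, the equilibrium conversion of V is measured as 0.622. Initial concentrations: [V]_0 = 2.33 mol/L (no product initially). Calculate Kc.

Let X = conversion of V.
Concentrations: [V] = 2.33 − 2.33X; [U] = 4.66X.
At X = 0.622: [V] = 0.881, [U] = 2.9.
Kc = [U]^2 / ([V]) = 9.54 mol/L.

Kc = 9.54 mol/L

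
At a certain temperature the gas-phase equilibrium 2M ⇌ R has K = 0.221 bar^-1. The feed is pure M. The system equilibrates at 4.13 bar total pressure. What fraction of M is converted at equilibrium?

Let X = conversion of M (basis 1 mol M); extent of reaction ξ = 0.5X.
Mole table: n_M = 1 − X; n_R = 0.5X.
n_T = Σnᵢ = 1 − 0.5X.
With p_i = (n_i/n_T)P, K = p_R / (p_M^2).
Setting this equal to 0.221 bar^-1 and taking the physical root (0 < X < 1) gives X = 0.536.

X = 0.536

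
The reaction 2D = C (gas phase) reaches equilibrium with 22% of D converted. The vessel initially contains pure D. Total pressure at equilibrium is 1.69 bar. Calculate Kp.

Kp = 0.0952 bar^-1

Let X = conversion of D (basis 1 mol D); extent of reaction ξ = 0.5X.
Mole table: n_D = 1 − X; n_C = 0.5X.
Total moles n_T = 1 − 0.5X.
At X = 0.22: n_D = 0.78, n_C = 0.11, n_T = 0.89.
p_i = (n_i/n_T)·P. Kp = p_C / (p_D^2) = 0.0952 bar^-1.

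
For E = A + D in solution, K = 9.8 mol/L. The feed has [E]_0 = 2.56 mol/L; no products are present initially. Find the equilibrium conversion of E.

X = 0.823

Let X = conversion of E; extent ξ = 2.56·X mol/L.
Concentrations: [E] = 2.56 − 2.56X; [A] = 2.56X; [D] = 2.56X.
K = [A] [D] / ([E]).
Setting equal to 9.8 and solving for X on (0,1) gives X = 0.823.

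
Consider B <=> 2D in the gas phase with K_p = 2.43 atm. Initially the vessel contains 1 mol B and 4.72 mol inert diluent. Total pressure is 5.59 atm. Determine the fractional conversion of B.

Take 1 mol B as basis and let X be its fractional conversion, so ξ = X.
Mole table: n_B = 1 − X; n_D = 2X; n_I = 4.72 (inert).
Summing: n_T = 5.72 + X.
y_i = n_i/n_T, p_i = y_i·P. K_p = p_D^2 / (p_B).
Setting this equal to 2.43 atm and taking the physical root (0 < X < 1) gives X = 0.552.

X = 0.552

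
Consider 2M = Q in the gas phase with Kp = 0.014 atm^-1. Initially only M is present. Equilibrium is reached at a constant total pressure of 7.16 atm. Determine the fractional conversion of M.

Basis: 1 mol M initially; let X = conversion of M. Extent ξ = 0.5X.
Species balance: n_M = 1 − X; n_Q = 0.5X.
Total moles n_T = 1 − 0.5X.
y_i = n_i/n_T, p_i = y_i·P. Kp = p_Q / (p_M^2).
Equating to 0.014 atm^-1 and solving on 0 < X < 1: X = 0.155.

X = 0.155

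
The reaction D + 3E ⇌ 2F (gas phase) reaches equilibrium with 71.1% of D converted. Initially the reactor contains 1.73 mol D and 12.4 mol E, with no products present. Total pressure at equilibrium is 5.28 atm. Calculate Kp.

Let X = conversion of D (basis 1.73 mol D); extent of reaction ξ = 1.73X.
Mole table: n_D = 1.73 − 1.73X; n_E = 12.4 − 5.19X; n_F = 3.46X.
Total moles n_T = 14.1 − 3.46X.
At X = 0.711: n_D = 0.5, n_E = 8.71, n_F = 2.46, n_T = 11.7.
p_i = (n_i/n_T)·P. Kp = p_F^2 / (p_D p_E^3) = 0.0895 atm^-2.

Kp = 0.0895 atm^-2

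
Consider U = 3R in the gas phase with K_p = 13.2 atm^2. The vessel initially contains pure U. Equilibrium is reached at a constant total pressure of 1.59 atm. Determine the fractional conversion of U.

Basis: 1 mol U initially; let X = conversion of U. Extent ξ = X.
Moles: n_U = 1 − X; n_R = 3X.
Total moles n_T = 1 + 2X.
Mole fractions y_i = n_i/n_T; K_p = p_R^3 / (p_U) with p_i = y_i·P.
Substituting and setting equal to 13.2 atm^2 gives a polynomial in X; the root in (0,1) is X = 0.696.

X = 0.696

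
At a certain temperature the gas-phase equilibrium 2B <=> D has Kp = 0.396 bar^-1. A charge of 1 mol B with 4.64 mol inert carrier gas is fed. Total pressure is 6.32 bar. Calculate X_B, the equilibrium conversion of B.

Take 1 mol B as basis and let X be its fractional conversion, so ξ = 0.5X.
Mole table: n_B = 1 − X; n_D = 0.5X; n_I = 4.64 (inert).
Total moles n_T = 5.64 − 0.5X.
y_i = n_i/n_T, p_i = y_i·P. Kp = p_D / (p_B^2).
Setting this equal to 0.396 bar^-1 and taking the physical root (0 < X < 1) gives X = 0.367.

X = 0.367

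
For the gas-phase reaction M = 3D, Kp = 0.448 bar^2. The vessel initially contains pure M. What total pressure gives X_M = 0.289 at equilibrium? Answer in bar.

P = 1.1 bar

Basis: 1 mol M initially; let X = conversion of M. Extent ξ = X.
Species balance: n_M = 1 − X; n_D = 3X.
n_T = Σnᵢ = 1 + 2X.
Kp = p_D^3 / (p_M) with p_i = (n_i/n_T)·P.
At X = 0.289: the mole-fraction product g(X) = Π y_i^ν_i = 0.3681. Since Kp = g(X)·P^{2}, P = (Kp/g)^(1/2) = (0.448/0.3681)^(1/2) = 1.1 bar.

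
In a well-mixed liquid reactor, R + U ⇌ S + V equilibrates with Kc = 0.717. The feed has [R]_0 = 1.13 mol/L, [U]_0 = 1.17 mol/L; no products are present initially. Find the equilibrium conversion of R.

Let X = conversion of R; extent ξ = 1.13·X mol/L.
Concentrations: [R] = 1.13 − 1.13X; [U] = 1.17 − 1.13X; [S] = 1.13X; [V] = 1.13X.
Kc = [S] [V] / ([R] [U]).
Setting equal to 0.717 and solving for X on (0,1) gives X = 0.466.

X = 0.466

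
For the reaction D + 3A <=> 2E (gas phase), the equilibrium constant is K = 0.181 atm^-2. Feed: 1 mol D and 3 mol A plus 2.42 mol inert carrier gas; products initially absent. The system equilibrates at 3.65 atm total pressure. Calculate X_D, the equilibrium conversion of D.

Let X = conversion of D (basis 1 mol D); extent of reaction ξ = X.
Mole table: n_D = 1 − X; n_A = 3 − 3X; n_E = 2X; n_I = 2.42 (inert).
n_T = Σnᵢ = 6.42 − 2X.
With p_i = (n_i/n_T)P, K = p_E^2 / (p_D p_A^3).
Setting this equal to 0.181 atm^-2 and taking the physical root (0 < X < 1) gives X = 0.322.

X = 0.322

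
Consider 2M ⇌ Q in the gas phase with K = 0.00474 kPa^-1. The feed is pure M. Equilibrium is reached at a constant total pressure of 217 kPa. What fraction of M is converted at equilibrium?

X = 0.558

Let X = conversion of M (basis 1 mol M); extent of reaction ξ = 0.5X.
Mole table: n_M = 1 − X; n_Q = 0.5X.
Total moles n_T = 1 − 0.5X.
Mole fractions y_i = n_i/n_T; K = p_Q / (p_M^2) with p_i = y_i·P.
This yields a degree-2 equation in X; solving on (0,1), X = 0.558.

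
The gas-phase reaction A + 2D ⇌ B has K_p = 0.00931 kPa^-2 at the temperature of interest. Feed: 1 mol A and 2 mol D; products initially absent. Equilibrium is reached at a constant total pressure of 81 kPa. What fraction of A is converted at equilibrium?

Basis: 1 mol A initially; let X = conversion of A. Extent ξ = X.
Species balance: n_A = 1 − X; n_D = 2 − 2X; n_B = X.
Summing: n_T = 3 − 2X.
Mole fractions y_i = n_i/n_T; K_p = p_B / (p_A p_D^2) with p_i = y_i·P.
Equating to 0.00931 kPa^-2 and solving on 0 < X < 1: X = 0.816.

X = 0.816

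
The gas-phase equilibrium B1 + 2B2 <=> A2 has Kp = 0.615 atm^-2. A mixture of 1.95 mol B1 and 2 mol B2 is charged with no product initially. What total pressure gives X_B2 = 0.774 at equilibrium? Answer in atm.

P = 5.5 atm

Let X = conversion of B2 (basis 2 mol B2); extent of reaction ξ = X.
Moles: n_B1 = 1.95 − X; n_B2 = 2 − 2X; n_A2 = X.
Summing: n_T = 3.95 − 2X.
Kp = p_A2 / (p_B1 p_B2^2) with p_i = (n_i/n_T)·P.
At X = 0.774: the mole-fraction product g(X) = Π y_i^ν_i = 18.59. Since Kp = g(X)·P^{-2}, P = (g/Kp)^(1/2) = (18.59/0.615)^(1/2) = 5.5 atm.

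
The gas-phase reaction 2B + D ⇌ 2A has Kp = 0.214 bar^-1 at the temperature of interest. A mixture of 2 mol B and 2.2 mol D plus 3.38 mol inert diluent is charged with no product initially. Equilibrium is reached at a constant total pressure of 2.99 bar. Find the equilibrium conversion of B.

Basis: 2 mol B initially; let X = conversion of B. Extent ξ = X.
Species balance: n_B = 2 − 2X; n_D = 2.2 − X; n_A = 2X; n_I = 3.38 (inert).
Total moles n_T = 7.58 − X.
Mole fractions y_i = n_i/n_T; Kp = p_A^2 / (p_B^2 p_D) with p_i = y_i·P.
This yields a degree-3 equation in X; solving on (0,1), X = 0.290.

X = 0.290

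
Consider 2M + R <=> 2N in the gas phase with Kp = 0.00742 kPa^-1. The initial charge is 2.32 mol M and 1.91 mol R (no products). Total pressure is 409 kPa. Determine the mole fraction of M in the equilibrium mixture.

y_M = 0.312

Take 2.32 mol M as basis and let X be its fractional conversion, so ξ = 1.16X.
At extent ξ: n_M = 2.32 − 2.32X; n_R = 1.91 − 1.16X; n_N = 2.32X.
n_T = Σnᵢ = 4.23 − 1.16X.
Mole fractions y_i = n_i/n_T; Kp = p_N^2 / (p_M^2 p_R) with p_i = y_i·P.
Setting this equal to 0.00742 kPa^-1 and taking the physical root (0 < X < 1) gives X = 0.512.
Then n_M = 1.13, n_T = 3.64, so y_M = 0.312.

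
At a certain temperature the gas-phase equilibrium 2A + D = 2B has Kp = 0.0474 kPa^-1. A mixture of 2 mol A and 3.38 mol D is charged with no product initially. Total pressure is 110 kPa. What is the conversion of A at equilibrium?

X = 0.635

Let X = conversion of A (basis 2 mol A); extent of reaction ξ = X.
Species balance: n_A = 2 − 2X; n_D = 3.38 − X; n_B = 2X.
Total moles n_T = 5.38 − X.
y_i = n_i/n_T, p_i = y_i·P. Kp = p_B^2 / (p_A^2 p_D).
Setting this equal to 0.0474 kPa^-1 and taking the physical root (0 < X < 1) gives X = 0.635.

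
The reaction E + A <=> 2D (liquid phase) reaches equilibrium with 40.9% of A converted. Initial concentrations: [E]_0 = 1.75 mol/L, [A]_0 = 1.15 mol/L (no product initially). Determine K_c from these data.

Let X = conversion of A.
Concentrations: [E] = 1.75 − 1.15X; [A] = 1.15 − 1.15X; [D] = 2.3X.
At X = 0.409: [E] = 1.28, [A] = 0.68, [D] = 0.941.
K_c = [D]^2 / ([E] [A]) = 1.02.

K_c = 1.02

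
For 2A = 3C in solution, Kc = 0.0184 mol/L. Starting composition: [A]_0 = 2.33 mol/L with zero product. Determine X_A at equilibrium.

Let X = conversion of A; extent ξ = 2.33X/2 mol/L.
Concentrations: [A] = 2.33 − 2.33X; [C] = 3.5X.
Kc = [C]^3 / ([A]^2).
Solving Kc = 0.0184 for X ∈ (0,1): X = 0.122.

X = 0.122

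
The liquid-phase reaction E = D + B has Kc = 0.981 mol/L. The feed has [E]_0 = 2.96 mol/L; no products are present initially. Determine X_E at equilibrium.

Let X = conversion of E; extent ξ = 2.96·X mol/L.
Concentrations: [E] = 2.96 − 2.96X; [D] = 2.96X; [B] = 2.96X.
Kc = [D] [B] / ([E]).
This equals 0.981 at X = 0.433 (the root in 0 < X < 1).

X = 0.433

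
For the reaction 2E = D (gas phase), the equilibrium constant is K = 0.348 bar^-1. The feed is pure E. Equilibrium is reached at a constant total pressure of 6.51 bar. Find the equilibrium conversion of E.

X = 0.685

Take 1 mol E as basis and let X be its fractional conversion, so ξ = 0.5X.
Mole table: n_E = 1 − X; n_D = 0.5X.
Summing: n_T = 1 − 0.5X.
Mole fractions y_i = n_i/n_T; K = p_D / (p_E^2) with p_i = y_i·P.
Setting this equal to 0.348 bar^-1 and taking the physical root (0 < X < 1) gives X = 0.685.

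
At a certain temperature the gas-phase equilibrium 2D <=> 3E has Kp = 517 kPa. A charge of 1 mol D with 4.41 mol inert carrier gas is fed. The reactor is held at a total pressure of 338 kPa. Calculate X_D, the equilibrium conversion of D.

Let X = conversion of D (basis 1 mol D); extent of reaction ξ = 0.5X.
Moles: n_D = 1 − X; n_E = 1.5X; n_I = 4.41 (inert).
Summing: n_T = 5.41 + 0.5X.
y_i = n_i/n_T, p_i = y_i·P. Kp = p_E^3 / (p_D^2).
This yields a degree-3 equation in X; solving on (0,1), X = 0.664.

X = 0.664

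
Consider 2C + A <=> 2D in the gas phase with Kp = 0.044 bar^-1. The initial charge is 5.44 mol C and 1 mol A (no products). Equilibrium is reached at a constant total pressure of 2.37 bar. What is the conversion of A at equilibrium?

Take 1 mol A as basis and let X be its fractional conversion, so ξ = X.
Species balance: n_C = 5.44 − 2X; n_A = 1 − X; n_D = 2X.
Total moles n_T = 6.44 − X.
With p_i = (n_i/n_T)P, Kp = p_D^2 / (p_C^2 p_A).
Equating to 0.044 bar^-1 and solving on 0 < X < 1: X = 0.272.

X = 0.272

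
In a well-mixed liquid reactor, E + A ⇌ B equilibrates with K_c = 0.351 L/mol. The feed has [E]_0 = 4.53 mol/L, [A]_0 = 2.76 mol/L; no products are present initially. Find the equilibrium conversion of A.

X = 0.521

Let X = conversion of A; extent ξ = 2.76·X mol/L.
Concentrations: [E] = 4.53 − 2.76X; [A] = 2.76 − 2.76X; [B] = 2.76X.
K_c = [B] / ([E] [A]).
Solving K_c = 0.351 for X ∈ (0,1): X = 0.521.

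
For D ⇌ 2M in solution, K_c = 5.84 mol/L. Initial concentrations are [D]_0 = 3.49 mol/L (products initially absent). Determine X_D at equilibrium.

Let X = conversion of D; extent ξ = 3.49·X mol/L.
Concentrations: [D] = 3.49 − 3.49X; [M] = 6.98X.
K_c = [M]^2 / ([D]).
This equals 5.84 at X = 0.471 (the root in 0 < X < 1).

X = 0.471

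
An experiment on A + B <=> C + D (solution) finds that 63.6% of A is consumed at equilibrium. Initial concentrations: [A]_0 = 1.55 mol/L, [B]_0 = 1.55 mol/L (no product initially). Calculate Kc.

Let X = conversion of A.
Concentrations: [A] = 1.55 − 1.55X; [B] = 1.55 − 1.55X; [C] = 1.55X; [D] = 1.55X.
At X = 0.636: [A] = 0.564, [B] = 0.564, [C] = 0.986, [D] = 0.986.
Kc = [C] [D] / ([A] [B]) = 3.05.

Kc = 3.05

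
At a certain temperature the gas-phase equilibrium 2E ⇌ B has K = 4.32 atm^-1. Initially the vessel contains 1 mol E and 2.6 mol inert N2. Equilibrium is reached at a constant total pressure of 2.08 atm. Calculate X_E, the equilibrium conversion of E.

Let X = conversion of E (basis 1 mol E); extent of reaction ξ = 0.5X.
At extent ξ: n_E = 1 − X; n_B = 0.5X; n_I = 2.6 (inert).
n_T = Σnᵢ = 3.6 − 0.5X.
Mole fractions y_i = n_i/n_T; K = p_B / (p_E^2) with p_i = y_i·P.
Equating to 4.32 atm^-1 and solving on 0 < X < 1: X = 0.655.

X = 0.655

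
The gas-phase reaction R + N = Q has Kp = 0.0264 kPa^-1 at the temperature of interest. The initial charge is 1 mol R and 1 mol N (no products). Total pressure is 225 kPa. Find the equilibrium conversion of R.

Take 1 mol R as basis and let X be its fractional conversion, so ξ = X.
Species balance: n_R = 1 − X; n_N = 1 − X; n_Q = X.
Summing: n_T = 2 − X.
y_i = n_i/n_T, p_i = y_i·P. Kp = p_Q / (p_R p_N).
Equating to 0.0264 kPa^-1 and solving on 0 < X < 1: X = 0.620.

X = 0.620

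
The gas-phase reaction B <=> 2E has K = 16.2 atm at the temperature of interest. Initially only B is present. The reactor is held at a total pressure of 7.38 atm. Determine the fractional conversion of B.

Let X = conversion of B (basis 1 mol B); extent of reaction ξ = X.
Species balance: n_B = 1 − X; n_E = 2X.
Summing: n_T = 1 + X.
With p_i = (n_i/n_T)P, K = p_E^2 / (p_B).
Substituting and setting equal to 16.2 atm gives a polynomial in X; the root in (0,1) is X = 0.595.

X = 0.595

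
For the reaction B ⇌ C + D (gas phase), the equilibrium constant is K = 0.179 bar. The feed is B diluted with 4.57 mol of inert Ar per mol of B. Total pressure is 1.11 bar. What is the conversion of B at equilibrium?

Basis: 1 mol B initially; let X = conversion of B. Extent ξ = X.
At extent ξ: n_B = 1 − X; n_C = X; n_D = X; n_I = 4.57 (inert).
n_T = Σnᵢ = 5.57 + X.
Mole fractions y_i = n_i/n_T; K = p_C p_D / (p_B) with p_i = y_i·P.
This yields a degree-2 equation in X; solving on (0,1), X = 0.618.

X = 0.618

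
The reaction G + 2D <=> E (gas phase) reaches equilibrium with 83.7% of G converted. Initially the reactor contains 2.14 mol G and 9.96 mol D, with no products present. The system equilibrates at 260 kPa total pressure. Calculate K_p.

Take 2.14 mol G as basis and let X be its fractional conversion, so ξ = 2.14X.
Mole table: n_G = 2.14 − 2.14X; n_D = 9.96 − 4.28X; n_E = 2.14X.
n_T = Σnᵢ = 12.1 − 4.28X.
At X = 0.837: n_G = 0.349, n_D = 6.38, n_E = 1.79, n_T = 8.52.
p_i = (n_i/n_T)·P. K_p = p_E / (p_G p_D^2) = 0.000135 kPa^-2.

K_p = 0.000135 kPa^-2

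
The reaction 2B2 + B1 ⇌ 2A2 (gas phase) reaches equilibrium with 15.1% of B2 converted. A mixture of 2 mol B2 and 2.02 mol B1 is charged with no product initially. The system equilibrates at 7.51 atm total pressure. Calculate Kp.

Take 2 mol B2 as basis and let X be its fractional conversion, so ξ = X.
Moles: n_B2 = 2 − 2X; n_B1 = 2.02 − X; n_A2 = 2X.
Total moles n_T = 4.02 − X.
At X = 0.151: n_B2 = 1.7, n_B1 = 1.87, n_A2 = 0.302, n_T = 3.87.
p_i = (n_i/n_T)·P. Kp = p_A2^2 / (p_B2^2 p_B1) = 0.00872 atm^-1.

Kp = 0.00872 atm^-1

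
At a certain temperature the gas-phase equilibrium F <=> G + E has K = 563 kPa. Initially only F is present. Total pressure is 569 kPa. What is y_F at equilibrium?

Take 1 mol F as basis and let X be its fractional conversion, so ξ = X.
Moles: n_F = 1 − X; n_G = X; n_E = X.
n_T = Σnᵢ = 1 + X.
With p_i = (n_i/n_T)P, K = p_G p_E / (p_F).
Equating to 563 kPa and solving on 0 < X < 1: X = 0.705.
Then n_F = 0.295, n_T = 1.71, so y_F = 0.173.

y_F = 0.173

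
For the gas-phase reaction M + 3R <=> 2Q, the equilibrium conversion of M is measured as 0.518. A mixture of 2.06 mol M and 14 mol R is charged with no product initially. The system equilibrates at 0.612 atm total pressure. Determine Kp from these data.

Basis: 2.06 mol M initially; let X = conversion of M. Extent ξ = 2.06X.
Species balance: n_M = 2.06 − 2.06X; n_R = 14 − 6.18X; n_Q = 4.12X.
Total moles n_T = 16.1 − 4.12X.
At X = 0.518: n_M = 0.993, n_R = 10.8, n_Q = 2.13, n_T = 13.9.
p_i = (n_i/n_T)·P. Kp = p_Q^2 / (p_M p_R^3) = 1.89 atm^-2.

Kp = 1.89 atm^-2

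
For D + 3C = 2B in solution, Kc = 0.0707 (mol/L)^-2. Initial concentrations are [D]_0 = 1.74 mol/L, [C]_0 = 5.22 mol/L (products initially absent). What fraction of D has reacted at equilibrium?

X = 0.413

Let X = conversion of D; extent ξ = 1.74·X mol/L.
Concentrations: [D] = 1.74 − 1.74X; [C] = 5.22 − 5.22X; [B] = 3.48X.
Kc = [B]^2 / ([D] [C]^3).
This equals 0.0707 at X = 0.413 (the root in 0 < X < 1).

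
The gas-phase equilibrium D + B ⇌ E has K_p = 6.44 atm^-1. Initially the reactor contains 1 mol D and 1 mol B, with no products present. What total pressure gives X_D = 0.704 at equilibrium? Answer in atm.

Let X = conversion of D (basis 1 mol D); extent of reaction ξ = X.
At extent ξ: n_D = 1 − X; n_B = 1 − X; n_E = X.
Total moles n_T = 2 − X.
K_p = p_E / (p_D p_B) with p_i = (n_i/n_T)·P.
At X = 0.704: the mole-fraction product g(X) = Π y_i^ν_i = 10.41. Since K_p = g(X)·P^{-1}, P = (g/K_p)^(1/1) = (10.41/6.44)^(1/1) = 1.62 atm.

P = 1.62 atm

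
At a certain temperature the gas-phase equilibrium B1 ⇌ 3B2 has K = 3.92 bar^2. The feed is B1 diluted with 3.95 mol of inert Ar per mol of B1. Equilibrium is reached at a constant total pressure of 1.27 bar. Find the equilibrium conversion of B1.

X = 0.847

Let X = conversion of B1 (basis 1 mol B1); extent of reaction ξ = X.
Moles: n_B1 = 1 − X; n_B2 = 3X; n_I = 3.95 (inert).
Total moles n_T = 4.95 + 2X.
With p_i = (n_i/n_T)P, K = p_B2^3 / (p_B1).
This yields a degree-3 equation in X; solving on (0,1), X = 0.847.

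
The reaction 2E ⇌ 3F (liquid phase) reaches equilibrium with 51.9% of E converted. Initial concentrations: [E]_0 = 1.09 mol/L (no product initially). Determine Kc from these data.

Let X = conversion of E.
Concentrations: [E] = 1.09 − 1.09X; [F] = 1.64X.
At X = 0.519: [E] = 0.524, [F] = 0.849.
Kc = [F]^3 / ([E]^2) = 2.22 mol/L.

Kc = 2.22 mol/L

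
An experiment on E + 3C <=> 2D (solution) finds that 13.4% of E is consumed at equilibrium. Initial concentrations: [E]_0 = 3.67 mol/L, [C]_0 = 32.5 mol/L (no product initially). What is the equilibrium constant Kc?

Kc = 1.02e-05 (mol/L)^-2

Let X = conversion of E.
Concentrations: [E] = 3.67 − 3.67X; [C] = 32.5 − 11X; [D] = 7.34X.
At X = 0.134: [E] = 3.18, [C] = 31, [D] = 0.984.
Kc = [D]^2 / ([E] [C]^3) = 1.02e-05 (mol/L)^-2.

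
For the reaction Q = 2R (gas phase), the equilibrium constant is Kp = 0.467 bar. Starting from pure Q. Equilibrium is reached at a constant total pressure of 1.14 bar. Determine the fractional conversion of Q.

X = 0.305

Let X = conversion of Q (basis 1 mol Q); extent of reaction ξ = X.
Mole table: n_Q = 1 − X; n_R = 2X.
Total moles n_T = 1 + X.
y_i = n_i/n_T, p_i = y_i·P. Kp = p_R^2 / (p_Q).
Substituting and setting equal to 0.467 bar gives a polynomial in X; the root in (0,1) is X = 0.305.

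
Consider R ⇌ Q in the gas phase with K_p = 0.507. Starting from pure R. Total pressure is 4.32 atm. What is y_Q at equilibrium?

y_Q = 0.336

Basis: 1 mol R initially; let X = conversion of R. Extent ξ = X.
Mole table: n_R = 1 − X; n_Q = X.
Total moles n_T = 1 (Δν = 0, constant).
y_i = n_i/n_T, p_i = y_i·P. K_p = p_Q / (p_R).
This yields a degree-1 equation in X; solving on (0,1), X = 0.336.
Then n_Q = 0.336, n_T = 1, so y_Q = 0.336.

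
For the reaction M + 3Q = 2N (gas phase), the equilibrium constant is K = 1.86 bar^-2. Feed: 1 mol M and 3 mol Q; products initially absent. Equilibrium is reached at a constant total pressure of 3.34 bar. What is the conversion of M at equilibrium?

X = 0.620

Let X = conversion of M (basis 1 mol M); extent of reaction ξ = X.
Moles: n_M = 1 − X; n_Q = 3 − 3X; n_N = 2X.
Summing: n_T = 4 − 2X.
Mole fractions y_i = n_i/n_T; K = p_N^2 / (p_M p_Q^3) with p_i = y_i·P.
Substituting and setting equal to 1.86 bar^-2 gives a polynomial in X; the root in (0,1) is X = 0.620.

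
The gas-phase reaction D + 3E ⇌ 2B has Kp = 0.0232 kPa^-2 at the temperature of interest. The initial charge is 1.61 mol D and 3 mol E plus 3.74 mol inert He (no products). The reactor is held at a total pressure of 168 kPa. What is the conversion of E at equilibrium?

Basis: 3 mol E initially; let X = conversion of E. Extent ξ = X.
Moles: n_D = 1.61 − X; n_E = 3 − 3X; n_B = 2X; n_I = 3.74 (inert).
n_T = Σnᵢ = 8.35 − 2X.
Mole fractions y_i = n_i/n_T; Kp = p_B^2 / (p_D p_E^3) with p_i = y_i·P.
Substituting and setting equal to 0.0232 kPa^-2 gives a polynomial in X; the root in (0,1) is X = 0.799.

X = 0.799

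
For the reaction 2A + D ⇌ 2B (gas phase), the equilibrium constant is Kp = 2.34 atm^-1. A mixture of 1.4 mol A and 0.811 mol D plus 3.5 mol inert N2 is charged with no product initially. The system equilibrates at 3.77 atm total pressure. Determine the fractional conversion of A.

X = 0.470

Let X = conversion of A (basis 1.4 mol A); extent of reaction ξ = 0.7X.
Species balance: n_A = 1.4 − 1.4X; n_D = 0.811 − 0.7X; n_B = 1.4X; n_I = 3.5 (inert).
n_T = Σnᵢ = 5.71 − 0.7X.
y_i = n_i/n_T, p_i = y_i·P. Kp = p_B^2 / (p_A^2 p_D).
This yields a degree-3 equation in X; solving on (0,1), X = 0.470.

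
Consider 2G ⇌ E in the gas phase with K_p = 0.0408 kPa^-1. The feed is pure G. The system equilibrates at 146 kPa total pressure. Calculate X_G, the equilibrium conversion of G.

Basis: 1 mol G initially; let X = conversion of G. Extent ξ = 0.5X.
Species balance: n_G = 1 − X; n_E = 0.5X.
Summing: n_T = 1 − 0.5X.
With p_i = (n_i/n_T)P, K_p = p_E / (p_G^2).
Equating to 0.0408 kPa^-1 and solving on 0 < X < 1: X = 0.799.

X = 0.799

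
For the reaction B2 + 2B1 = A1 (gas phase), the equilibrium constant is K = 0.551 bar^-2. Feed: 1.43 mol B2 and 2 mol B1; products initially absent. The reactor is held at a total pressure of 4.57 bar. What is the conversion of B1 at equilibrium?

X = 0.706

Let X = conversion of B1 (basis 2 mol B1); extent of reaction ξ = X.
Species balance: n_B2 = 1.43 − X; n_B1 = 2 − 2X; n_A1 = X.
n_T = Σnᵢ = 3.43 − 2X.
With p_i = (n_i/n_T)P, K = p_A1 / (p_B2 p_B1^2).
Substituting and setting equal to 0.551 bar^-2 gives a polynomial in X; the root in (0,1) is X = 0.706.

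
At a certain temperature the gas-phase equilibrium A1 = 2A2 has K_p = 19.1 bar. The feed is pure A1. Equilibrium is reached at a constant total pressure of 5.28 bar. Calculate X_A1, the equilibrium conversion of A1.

X = 0.689

Basis: 1 mol A1 initially; let X = conversion of A1. Extent ξ = X.
At extent ξ: n_A1 = 1 − X; n_A2 = 2X.
Total moles n_T = 1 + X.
y_i = n_i/n_T, p_i = y_i·P. K_p = p_A2^2 / (p_A1).
Setting this equal to 19.1 bar and taking the physical root (0 < X < 1) gives X = 0.689.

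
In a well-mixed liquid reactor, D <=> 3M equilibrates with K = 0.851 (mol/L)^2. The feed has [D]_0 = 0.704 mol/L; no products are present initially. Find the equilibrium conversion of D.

Let X = conversion of D; extent ξ = 0.704·X mol/L.
Concentrations: [D] = 0.704 − 0.704X; [M] = 2.11X.
K = [M]^3 / ([D]).
Equating to 0.851 (mol/L)^2: the physical root is X = 0.346.

X = 0.346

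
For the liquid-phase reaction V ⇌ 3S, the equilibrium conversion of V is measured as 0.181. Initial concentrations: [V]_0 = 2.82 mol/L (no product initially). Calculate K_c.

Let X = conversion of V.
Concentrations: [V] = 2.82 − 2.82X; [S] = 8.46X.
At X = 0.181: [V] = 2.31, [S] = 1.53.
K_c = [S]^3 / ([V]) = 1.55 (mol/L)^2.

K_c = 1.55 (mol/L)^2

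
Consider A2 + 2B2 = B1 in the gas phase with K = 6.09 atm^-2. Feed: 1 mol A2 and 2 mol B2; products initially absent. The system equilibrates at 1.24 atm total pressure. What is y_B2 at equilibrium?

Let X = conversion of A2 (basis 1 mol A2); extent of reaction ξ = X.
Moles: n_A2 = 1 − X; n_B2 = 2 − 2X; n_B1 = X.
Total moles n_T = 3 − 2X.
Mole fractions y_i = n_i/n_T; K = p_B1 / (p_A2 p_B2^2) with p_i = y_i·P.
This yields a degree-3 equation in X; solving on (0,1), X = 0.629.
Then n_B2 = 0.741, n_T = 1.74, so y_B2 = 0.426.

y_B2 = 0.426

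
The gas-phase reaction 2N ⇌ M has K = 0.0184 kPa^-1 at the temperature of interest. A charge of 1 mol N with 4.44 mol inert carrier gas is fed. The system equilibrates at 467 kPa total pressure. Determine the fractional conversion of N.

X = 0.582

Take 1 mol N as basis and let X be its fractional conversion, so ξ = 0.5X.
At extent ξ: n_N = 1 − X; n_M = 0.5X; n_I = 4.44 (inert).
Total moles n_T = 5.44 − 0.5X.
With p_i = (n_i/n_T)P, K = p_M / (p_N^2).
Equating to 0.0184 kPa^-1 and solving on 0 < X < 1: X = 0.582.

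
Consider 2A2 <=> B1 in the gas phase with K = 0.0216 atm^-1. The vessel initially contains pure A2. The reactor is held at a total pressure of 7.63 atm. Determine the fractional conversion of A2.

X = 0.224

Take 1 mol A2 as basis and let X be its fractional conversion, so ξ = 0.5X.
Mole table: n_A2 = 1 − X; n_B1 = 0.5X.
n_T = Σnᵢ = 1 − 0.5X.
With p_i = (n_i/n_T)P, K = p_B1 / (p_A2^2).
Substituting and setting equal to 0.0216 atm^-1 gives a polynomial in X; the root in (0,1) is X = 0.224.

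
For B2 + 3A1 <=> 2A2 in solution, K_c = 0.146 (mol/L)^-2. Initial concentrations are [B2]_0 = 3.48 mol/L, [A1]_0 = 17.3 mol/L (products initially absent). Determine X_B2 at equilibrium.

X = 0.870

Let X = conversion of B2; extent ξ = 3.48·X mol/L.
Concentrations: [B2] = 3.48 − 3.48X; [A1] = 17.3 − 10.4X; [A2] = 6.96X.
K_c = [A2]^2 / ([B2] [A1]^3).
This equals 0.146 at X = 0.870 (the root in 0 < X < 1).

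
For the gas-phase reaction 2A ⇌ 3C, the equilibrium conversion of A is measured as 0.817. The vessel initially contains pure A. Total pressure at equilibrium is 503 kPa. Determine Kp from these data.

Take 1 mol A as basis and let X be its fractional conversion, so ξ = 0.5X.
Species balance: n_A = 1 − X; n_C = 1.5X.
n_T = Σnᵢ = 1 + 0.5X.
At X = 0.817: n_A = 0.183, n_C = 1.23, n_T = 1.41.
p_i = (n_i/n_T)·P. Kp = p_C^3 / (p_A^2) = 1.96e+04 kPa.

Kp = 1.96e+04 kPa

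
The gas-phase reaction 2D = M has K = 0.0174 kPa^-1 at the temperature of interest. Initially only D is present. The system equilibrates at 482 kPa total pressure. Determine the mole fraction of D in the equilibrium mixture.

y_D = 0.291

Take 1 mol D as basis and let X be its fractional conversion, so ξ = 0.5X.
Moles: n_D = 1 − X; n_M = 0.5X.
n_T = Σnᵢ = 1 − 0.5X.
With p_i = (n_i/n_T)P, K = p_M / (p_D^2).
Equating to 0.0174 kPa^-1 and solving on 0 < X < 1: X = 0.830.
Then n_D = 0.17, n_T = 0.585, so y_D = 0.291.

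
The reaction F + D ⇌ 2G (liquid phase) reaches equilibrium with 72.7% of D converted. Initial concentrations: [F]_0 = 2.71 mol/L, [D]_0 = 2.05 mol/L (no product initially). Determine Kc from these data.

Let X = conversion of D.
Concentrations: [F] = 2.71 − 2.05X; [D] = 2.05 − 2.05X; [G] = 4.1X.
At X = 0.727: [F] = 1.22, [D] = 0.56, [G] = 2.98.
Kc = [G]^2 / ([F] [D]) = 13.

Kc = 13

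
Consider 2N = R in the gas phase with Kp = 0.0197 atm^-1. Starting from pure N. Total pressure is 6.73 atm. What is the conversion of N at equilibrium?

X = 0.192

Take 1 mol N as basis and let X be its fractional conversion, so ξ = 0.5X.
Moles: n_N = 1 − X; n_R = 0.5X.
Summing: n_T = 1 − 0.5X.
Mole fractions y_i = n_i/n_T; Kp = p_R / (p_N^2) with p_i = y_i·P.
Setting this equal to 0.0197 atm^-1 and taking the physical root (0 < X < 1) gives X = 0.192.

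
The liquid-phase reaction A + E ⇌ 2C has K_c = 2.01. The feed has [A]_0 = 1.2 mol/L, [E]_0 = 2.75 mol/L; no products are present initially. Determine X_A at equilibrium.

Let X = conversion of A; extent ξ = 1.2·X mol/L.
Concentrations: [A] = 1.2 − 1.2X; [E] = 2.75 − 1.2X; [C] = 2.4X.
K_c = [C]^2 / ([A] [E]).
This equals 2.01 at X = 0.591 (the root in 0 < X < 1).

X = 0.591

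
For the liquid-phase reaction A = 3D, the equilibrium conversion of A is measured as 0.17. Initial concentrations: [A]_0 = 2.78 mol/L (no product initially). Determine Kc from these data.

Let X = conversion of A.
Concentrations: [A] = 2.78 − 2.78X; [D] = 8.34X.
At X = 0.17: [A] = 2.31, [D] = 1.42.
Kc = [D]^3 / ([A]) = 1.24 (mol/L)^2.

Kc = 1.24 (mol/L)^2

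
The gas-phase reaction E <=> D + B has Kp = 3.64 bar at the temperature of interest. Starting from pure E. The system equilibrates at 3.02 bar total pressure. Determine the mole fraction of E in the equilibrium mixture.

Basis: 1 mol E initially; let X = conversion of E. Extent ξ = X.
Moles: n_E = 1 − X; n_D = X; n_B = X.
Summing: n_T = 1 + X.
Mole fractions y_i = n_i/n_T; Kp = p_D p_B / (p_E) with p_i = y_i·P.
Setting this equal to 3.64 bar and taking the physical root (0 < X < 1) gives X = 0.739.
Then n_E = 0.261, n_T = 1.74, so y_E = 0.150.

y_E = 0.150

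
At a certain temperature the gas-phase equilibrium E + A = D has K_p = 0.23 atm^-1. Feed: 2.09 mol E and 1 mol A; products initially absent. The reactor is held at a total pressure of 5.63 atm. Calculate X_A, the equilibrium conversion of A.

X = 0.446

Let X = conversion of A (basis 1 mol A); extent of reaction ξ = X.
Mole table: n_E = 2.09 − X; n_A = 1 − X; n_D = X.
n_T = Σnᵢ = 3.09 − X.
y_i = n_i/n_T, p_i = y_i·P. K_p = p_D / (p_E p_A).
Substituting and setting equal to 0.23 atm^-1 gives a polynomial in X; the root in (0,1) is X = 0.446.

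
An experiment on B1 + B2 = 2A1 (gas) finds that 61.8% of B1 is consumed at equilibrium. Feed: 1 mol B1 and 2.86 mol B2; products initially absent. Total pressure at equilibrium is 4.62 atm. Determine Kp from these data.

Kp = 1.78

Take 1 mol B1 as basis and let X be its fractional conversion, so ξ = X.
Species balance: n_B1 = 1 − X; n_B2 = 2.86 − X; n_A1 = 2X.
n_T stays at 3.86 (no change in mole number).
At X = 0.618: n_B1 = 0.382, n_B2 = 2.24, n_A1 = 1.24, n_T = 3.86.
p_i = (n_i/n_T)·P. Kp = p_A1^2 / (p_B1 p_B2) = 1.78.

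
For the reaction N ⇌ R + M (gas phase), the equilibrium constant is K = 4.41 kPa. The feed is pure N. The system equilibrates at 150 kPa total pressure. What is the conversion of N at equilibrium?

Take 1 mol N as basis and let X be its fractional conversion, so ξ = X.
Moles: n_N = 1 − X; n_R = X; n_M = X.
Summing: n_T = 1 + X.
With p_i = (n_i/n_T)P, K = p_R p_M / (p_N).
Equating to 4.41 kPa and solving on 0 < X < 1: X = 0.169.

X = 0.169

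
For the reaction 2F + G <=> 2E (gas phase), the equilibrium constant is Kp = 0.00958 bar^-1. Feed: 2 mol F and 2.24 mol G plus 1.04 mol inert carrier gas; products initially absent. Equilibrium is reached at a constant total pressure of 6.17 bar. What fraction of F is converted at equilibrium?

X = 0.135

Take 2 mol F as basis and let X be its fractional conversion, so ξ = X.
Moles: n_F = 2 − 2X; n_G = 2.24 − X; n_E = 2X; n_I = 1.04 (inert).
Summing: n_T = 5.28 − X.
Mole fractions y_i = n_i/n_T; Kp = p_E^2 / (p_F^2 p_G) with p_i = y_i·P.
This yields a degree-3 equation in X; solving on (0,1), X = 0.135.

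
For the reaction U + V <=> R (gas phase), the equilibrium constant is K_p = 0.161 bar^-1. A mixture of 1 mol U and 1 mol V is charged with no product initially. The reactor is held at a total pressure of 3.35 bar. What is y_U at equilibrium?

Let X = conversion of U (basis 1 mol U); extent of reaction ξ = X.
Species balance: n_U = 1 − X; n_V = 1 − X; n_R = X.
n_T = Σnᵢ = 2 − X.
Mole fractions y_i = n_i/n_T; K_p = p_R / (p_U p_V) with p_i = y_i·P.
Substituting and setting equal to 0.161 bar^-1 gives a polynomial in X; the root in (0,1) is X = 0.194.
Then n_U = 0.806, n_T = 1.81, so y_U = 0.446.

y_U = 0.446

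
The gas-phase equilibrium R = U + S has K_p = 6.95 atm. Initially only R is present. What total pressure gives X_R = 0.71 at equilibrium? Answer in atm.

P = 6.84 atm

Take 1 mol R as basis and let X be its fractional conversion, so ξ = X.
Mole table: n_R = 1 − X; n_U = X; n_S = X.
n_T = Σnᵢ = 1 + X.
K_p = p_U p_S / (p_R) with p_i = (n_i/n_T)·P.
At X = 0.71: the mole-fraction product g(X) = Π y_i^ν_i = 1.017. Since K_p = g(X)·P^{1}, P = (K_p/g)^(1/1) = (6.95/1.017)^(1/1) = 6.84 atm.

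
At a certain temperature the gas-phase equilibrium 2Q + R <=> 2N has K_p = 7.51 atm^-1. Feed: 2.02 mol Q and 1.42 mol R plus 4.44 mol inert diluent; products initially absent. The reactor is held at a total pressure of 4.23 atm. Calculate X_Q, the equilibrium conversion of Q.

Take 2.02 mol Q as basis and let X be its fractional conversion, so ξ = 1.01X.
Mole table: n_Q = 2.02 − 2.02X; n_R = 1.42 − 1.01X; n_N = 2.02X; n_I = 4.44 (inert).
n_T = Σnᵢ = 7.88 − 1.01X.
With p_i = (n_i/n_T)P, K_p = p_N^2 / (p_Q^2 p_R).
This yields a degree-3 equation in X; solving on (0,1), X = 0.647.

X = 0.647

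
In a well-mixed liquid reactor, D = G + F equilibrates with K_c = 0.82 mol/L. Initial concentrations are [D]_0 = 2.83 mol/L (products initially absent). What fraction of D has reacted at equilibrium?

Let X = conversion of D; extent ξ = 2.83·X mol/L.
Concentrations: [D] = 2.83 − 2.83X; [G] = 2.83X; [F] = 2.83X.
K_c = [G] [F] / ([D]).
Solving K_c = 0.82 for X ∈ (0,1): X = 0.413.

X = 0.413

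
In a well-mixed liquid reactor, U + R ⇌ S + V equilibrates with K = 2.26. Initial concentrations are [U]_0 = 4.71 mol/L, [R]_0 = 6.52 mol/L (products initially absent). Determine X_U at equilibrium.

X = 0.693

Let X = conversion of U; extent ξ = 4.71·X mol/L.
Concentrations: [U] = 4.71 − 4.71X; [R] = 6.52 − 4.71X; [S] = 4.71X; [V] = 4.71X.
K = [S] [V] / ([U] [R]).
This equals 2.26 at X = 0.693 (the root in 0 < X < 1).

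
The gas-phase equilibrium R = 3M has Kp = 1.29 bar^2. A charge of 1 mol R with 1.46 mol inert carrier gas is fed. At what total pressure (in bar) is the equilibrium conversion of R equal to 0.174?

P = 7.69 bar

Let X = conversion of R (basis 1 mol R); extent of reaction ξ = X.
Mole table: n_R = 1 − X; n_M = 3X; n_I = 1.46 (inert).
Total moles n_T = 2.46 + 2X.
Kp = p_M^3 / (p_R) with p_i = (n_i/n_T)·P.
At X = 0.174: the mole-fraction product g(X) = Π y_i^ν_i = 0.02184. Since Kp = g(X)·P^{2}, P = (Kp/g)^(1/2) = (1.29/0.02184)^(1/2) = 7.69 bar.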